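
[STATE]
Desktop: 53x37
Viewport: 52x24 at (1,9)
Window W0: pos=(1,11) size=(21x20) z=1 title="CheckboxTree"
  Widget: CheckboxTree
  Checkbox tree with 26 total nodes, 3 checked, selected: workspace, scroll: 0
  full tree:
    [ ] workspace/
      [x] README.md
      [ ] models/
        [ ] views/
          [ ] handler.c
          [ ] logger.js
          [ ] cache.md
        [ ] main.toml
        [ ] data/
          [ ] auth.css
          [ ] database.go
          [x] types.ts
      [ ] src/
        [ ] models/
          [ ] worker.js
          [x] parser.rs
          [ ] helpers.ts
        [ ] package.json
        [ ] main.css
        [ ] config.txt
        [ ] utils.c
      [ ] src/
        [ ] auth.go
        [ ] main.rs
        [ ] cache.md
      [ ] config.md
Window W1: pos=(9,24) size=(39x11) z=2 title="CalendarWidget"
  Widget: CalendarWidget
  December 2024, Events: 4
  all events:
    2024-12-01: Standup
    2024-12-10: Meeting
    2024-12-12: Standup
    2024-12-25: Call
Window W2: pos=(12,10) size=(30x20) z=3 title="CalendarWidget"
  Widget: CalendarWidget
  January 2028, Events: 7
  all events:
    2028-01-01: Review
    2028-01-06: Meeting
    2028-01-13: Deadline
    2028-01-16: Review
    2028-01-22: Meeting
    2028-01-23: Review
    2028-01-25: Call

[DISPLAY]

                                                    
           ┏━━━━━━━━━━━━━━━━━━━━━━━━━━━━┓           
┏━━━━━━━━━━┃ CalendarWidget             ┃           
┃ CheckboxT┠────────────────────────────┨           
┠──────────┃        January 2028        ┃           
┃>[-] works┃Mo Tu We Th Fr Sa Su        ┃           
┃   [x] REA┃                1*  2       ┃           
┃   [-] mod┃ 3  4  5  6*  7  8  9       ┃           
┃     [ ] v┃10 11 12 13* 14 15 16*      ┃           
┃       [ ]┃17 18 19 20 21 22* 23*      ┃           
┃       [ ]┃24 25* 26 27 28 29 30       ┃           
┃       [ ]┃31                          ┃           
┃     [ ] m┃                            ┃           
┃     [-] d┃                            ┃           
┃       [ ]┃                            ┃           
┃       ┏━━┃                            ┃━━━━━┓     
┃       ┃ C┃                            ┃     ┃     
┃   [-] ┠──┃                            ┃─────┨     
┃     [-┃  ┃                            ┃     ┃     
┃       ┃Mo┃                            ┃     ┃     
┃       ┃  ┗━━━━━━━━━━━━━━━━━━━━━━━━━━━━┛     ┃     
┗━━━━━━━┃ 2  3  4  5  6  7  8                 ┃     
        ┃ 9 10* 11 12* 13 14 15               ┃     
        ┃16 17 18 19 20 21 22                 ┃     


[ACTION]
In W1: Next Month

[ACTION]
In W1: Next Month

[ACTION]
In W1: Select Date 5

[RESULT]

                                                    
           ┏━━━━━━━━━━━━━━━━━━━━━━━━━━━━┓           
┏━━━━━━━━━━┃ CalendarWidget             ┃           
┃ CheckboxT┠────────────────────────────┨           
┠──────────┃        January 2028        ┃           
┃>[-] works┃Mo Tu We Th Fr Sa Su        ┃           
┃   [x] REA┃                1*  2       ┃           
┃   [-] mod┃ 3  4  5  6*  7  8  9       ┃           
┃     [ ] v┃10 11 12 13* 14 15 16*      ┃           
┃       [ ]┃17 18 19 20 21 22* 23*      ┃           
┃       [ ]┃24 25* 26 27 28 29 30       ┃           
┃       [ ]┃31                          ┃           
┃     [ ] m┃                            ┃           
┃     [-] d┃                            ┃           
┃       [ ]┃                            ┃           
┃       ┏━━┃                            ┃━━━━━┓     
┃       ┃ C┃                            ┃     ┃     
┃   [-] ┠──┃                            ┃─────┨     
┃     [-┃  ┃                            ┃     ┃     
┃       ┃Mo┃                            ┃     ┃     
┃       ┃  ┗━━━━━━━━━━━━━━━━━━━━━━━━━━━━┛     ┃     
┗━━━━━━━┃ 3  4 [ 5]  6  7  8  9               ┃     
        ┃10 11 12 13 14 15 16                 ┃     
        ┃17 18 19 20 21 22 23                 ┃     


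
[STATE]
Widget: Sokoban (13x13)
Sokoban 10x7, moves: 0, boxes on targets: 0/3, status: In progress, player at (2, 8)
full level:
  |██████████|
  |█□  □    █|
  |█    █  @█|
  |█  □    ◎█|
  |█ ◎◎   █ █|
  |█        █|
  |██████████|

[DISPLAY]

██████████   
█□  □    █   
█    █  @█   
█  □    ◎█   
█ ◎◎   █ █   
█        █   
██████████   
Moves: 0  0/3
             
             
             
             
             


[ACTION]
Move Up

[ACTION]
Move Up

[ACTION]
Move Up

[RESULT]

██████████   
█□  □   @█   
█    █   █   
█  □    ◎█   
█ ◎◎   █ █   
█        █   
██████████   
Moves: 1  0/3
             
             
             
             
             


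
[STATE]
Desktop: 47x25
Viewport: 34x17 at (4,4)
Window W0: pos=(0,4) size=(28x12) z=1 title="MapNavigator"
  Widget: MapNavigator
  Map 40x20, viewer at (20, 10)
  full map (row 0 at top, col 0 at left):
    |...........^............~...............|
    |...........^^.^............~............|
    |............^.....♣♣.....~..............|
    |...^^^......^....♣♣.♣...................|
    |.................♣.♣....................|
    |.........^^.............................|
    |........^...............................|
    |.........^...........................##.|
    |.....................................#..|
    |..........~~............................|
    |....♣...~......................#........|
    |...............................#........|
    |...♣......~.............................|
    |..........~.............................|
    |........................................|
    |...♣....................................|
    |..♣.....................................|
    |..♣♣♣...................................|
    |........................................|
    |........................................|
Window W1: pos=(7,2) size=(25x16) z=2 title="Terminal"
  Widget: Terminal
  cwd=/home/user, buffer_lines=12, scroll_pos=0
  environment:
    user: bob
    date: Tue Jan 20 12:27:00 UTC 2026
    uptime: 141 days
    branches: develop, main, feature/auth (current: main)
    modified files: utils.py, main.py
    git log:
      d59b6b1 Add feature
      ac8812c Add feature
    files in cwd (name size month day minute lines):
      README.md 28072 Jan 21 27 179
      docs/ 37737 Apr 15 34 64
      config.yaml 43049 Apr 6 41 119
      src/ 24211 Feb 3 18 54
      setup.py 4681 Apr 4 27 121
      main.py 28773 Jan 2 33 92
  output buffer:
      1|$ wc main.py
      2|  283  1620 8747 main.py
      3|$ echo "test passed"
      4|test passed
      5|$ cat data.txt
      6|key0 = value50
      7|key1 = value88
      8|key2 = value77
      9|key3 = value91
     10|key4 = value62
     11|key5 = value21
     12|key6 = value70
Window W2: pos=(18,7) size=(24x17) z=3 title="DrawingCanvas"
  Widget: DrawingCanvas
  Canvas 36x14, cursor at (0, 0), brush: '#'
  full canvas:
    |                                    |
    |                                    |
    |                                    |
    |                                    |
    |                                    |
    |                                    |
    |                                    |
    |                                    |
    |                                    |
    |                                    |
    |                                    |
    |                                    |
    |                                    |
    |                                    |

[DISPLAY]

━━━┠───────────────────────┨      
pNa┃$ wc main.py           ┃      
───┃  283  1620 8747 main.p┃      
...┃$ echo "te┏━━━━━━━━━━━━━━━━━━━
...┃test passe┃ DrawingCanvas     
...┃$ cat data┠───────────────────
~~.┃key0 = val┃+                  
...┃key1 = val┃                   
...┃key2 = val┃                   
~..┃key3 = val┃                   
~..┃key4 = val┃                   
━━━┃key5 = val┃                   
   ┃key6 = val┃                   
   ┗━━━━━━━━━━┃                   
              ┃                   
              ┃                   
              ┃                   


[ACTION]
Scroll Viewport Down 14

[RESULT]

...┃test passe┃ DrawingCanvas     
...┃$ cat data┠───────────────────
~~.┃key0 = val┃+                  
...┃key1 = val┃                   
...┃key2 = val┃                   
~..┃key3 = val┃                   
~..┃key4 = val┃                   
━━━┃key5 = val┃                   
   ┃key6 = val┃                   
   ┗━━━━━━━━━━┃                   
              ┃                   
              ┃                   
              ┃                   
              ┃                   
              ┃                   
              ┗━━━━━━━━━━━━━━━━━━━
                                  


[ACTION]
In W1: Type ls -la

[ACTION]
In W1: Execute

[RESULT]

...┃key6 = val┃ DrawingCanvas     
...┃$ ls -la  ┠───────────────────
~~.┃-rw-r--r--┃+                  
...┃drwxr-xr-x┃                   
...┃-rw-r--r--┃                   
~..┃drwxr-xr-x┃                   
~..┃-rw-r--r--┃                   
━━━┃-rw-r--r--┃                   
   ┃$ █       ┃                   
   ┗━━━━━━━━━━┃                   
              ┃                   
              ┃                   
              ┃                   
              ┃                   
              ┃                   
              ┗━━━━━━━━━━━━━━━━━━━
                                  


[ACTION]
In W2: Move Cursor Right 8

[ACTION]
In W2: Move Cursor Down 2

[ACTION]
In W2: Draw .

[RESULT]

...┃key6 = val┃ DrawingCanvas     
...┃$ ls -la  ┠───────────────────
~~.┃-rw-r--r--┃                   
...┃drwxr-xr-x┃                   
...┃-rw-r--r--┃        .          
~..┃drwxr-xr-x┃                   
~..┃-rw-r--r--┃                   
━━━┃-rw-r--r--┃                   
   ┃$ █       ┃                   
   ┗━━━━━━━━━━┃                   
              ┃                   
              ┃                   
              ┃                   
              ┃                   
              ┃                   
              ┗━━━━━━━━━━━━━━━━━━━
                                  


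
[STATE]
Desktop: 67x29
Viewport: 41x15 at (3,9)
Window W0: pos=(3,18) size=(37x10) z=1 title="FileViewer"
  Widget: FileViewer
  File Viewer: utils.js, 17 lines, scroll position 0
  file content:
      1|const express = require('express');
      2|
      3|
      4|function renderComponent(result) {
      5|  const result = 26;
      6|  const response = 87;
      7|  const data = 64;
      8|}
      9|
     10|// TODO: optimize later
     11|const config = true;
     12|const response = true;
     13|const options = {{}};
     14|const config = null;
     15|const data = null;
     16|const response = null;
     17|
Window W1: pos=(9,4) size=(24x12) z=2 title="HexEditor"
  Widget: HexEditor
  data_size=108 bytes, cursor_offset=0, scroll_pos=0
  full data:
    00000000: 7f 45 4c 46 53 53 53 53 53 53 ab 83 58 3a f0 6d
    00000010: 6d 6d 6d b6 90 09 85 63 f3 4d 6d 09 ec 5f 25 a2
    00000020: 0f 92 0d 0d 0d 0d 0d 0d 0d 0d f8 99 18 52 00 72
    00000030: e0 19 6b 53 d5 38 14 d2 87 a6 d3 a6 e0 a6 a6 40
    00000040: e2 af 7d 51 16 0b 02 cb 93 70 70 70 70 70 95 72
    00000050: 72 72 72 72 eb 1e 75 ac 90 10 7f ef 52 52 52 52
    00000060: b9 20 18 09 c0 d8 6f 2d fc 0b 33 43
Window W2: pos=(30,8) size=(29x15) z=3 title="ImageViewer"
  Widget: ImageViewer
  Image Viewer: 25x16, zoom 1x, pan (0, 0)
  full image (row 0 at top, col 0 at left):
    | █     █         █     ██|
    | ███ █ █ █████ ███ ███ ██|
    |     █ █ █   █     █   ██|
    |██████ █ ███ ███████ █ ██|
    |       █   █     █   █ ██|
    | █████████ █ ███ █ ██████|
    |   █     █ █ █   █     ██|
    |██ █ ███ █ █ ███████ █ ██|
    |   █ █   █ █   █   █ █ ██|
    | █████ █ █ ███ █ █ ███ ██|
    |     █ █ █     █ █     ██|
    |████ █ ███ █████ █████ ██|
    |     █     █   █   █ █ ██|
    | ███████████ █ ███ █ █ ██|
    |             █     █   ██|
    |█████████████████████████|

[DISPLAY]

      ┃00000020  0f 92 0d 0┃ ImageViewer 
      ┃00000030  e0 19 6b 5┠─────────────
      ┃00000040  e2 af 7d 5┃ █     █     
      ┃00000050  72 72 72 7┃ ███ █ █ ████
      ┃00000060  b9 20 18 0┃     █ █ █   
      ┃                    ┃██████ █ ███ 
      ┗━━━━━━━━━━━━━━━━━━━━┃       █   █ 
                           ┃ █████████ █ 
                           ┃   █     █ █ 
┏━━━━━━━━━━━━━━━━━━━━━━━━━━┃██ █ ███ █ █ 
┃ FileViewer               ┃   █ █   █ █ 
┠──────────────────────────┃ █████ █ █ ██
┃const express = require('e┃     █ █ █   
┃                          ┗━━━━━━━━━━━━━
┃                                  ░┃    


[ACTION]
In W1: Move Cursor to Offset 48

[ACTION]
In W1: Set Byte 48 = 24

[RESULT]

      ┃00000020  0f 92 0d 0┃ ImageViewer 
      ┃00000030  24 19 6b 5┠─────────────
      ┃00000040  e2 af 7d 5┃ █     █     
      ┃00000050  72 72 72 7┃ ███ █ █ ████
      ┃00000060  b9 20 18 0┃     █ █ █   
      ┃                    ┃██████ █ ███ 
      ┗━━━━━━━━━━━━━━━━━━━━┃       █   █ 
                           ┃ █████████ █ 
                           ┃   █     █ █ 
┏━━━━━━━━━━━━━━━━━━━━━━━━━━┃██ █ ███ █ █ 
┃ FileViewer               ┃   █ █   █ █ 
┠──────────────────────────┃ █████ █ █ ██
┃const express = require('e┃     █ █ █   
┃                          ┗━━━━━━━━━━━━━
┃                                  ░┃    


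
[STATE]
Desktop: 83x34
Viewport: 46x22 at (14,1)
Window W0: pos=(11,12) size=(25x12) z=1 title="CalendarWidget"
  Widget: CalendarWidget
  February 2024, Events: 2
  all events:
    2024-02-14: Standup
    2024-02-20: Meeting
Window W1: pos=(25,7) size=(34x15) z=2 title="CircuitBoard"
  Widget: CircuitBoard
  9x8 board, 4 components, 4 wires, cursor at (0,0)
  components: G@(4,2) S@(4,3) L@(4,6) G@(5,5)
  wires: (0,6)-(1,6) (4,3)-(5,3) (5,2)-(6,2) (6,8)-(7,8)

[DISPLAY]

                                              
                                              
                                              
                                              
                                              
                                              
           ┏━━━━━━━━━━━━━━━━━━━━━━━━━━━━━━━━┓ 
           ┃ CircuitBoard                   ┃ 
           ┠────────────────────────────────┨ 
           ┃   0 1 2 3 4 5 6 7 8            ┃ 
           ┃0  [.]                      ·   ┃ 
━━━━━━━━━━━┃                            │   ┃ 
alendarWidg┃1                           ·   ┃ 
───────────┃                                ┃ 
   February┃2                               ┃ 
 Tu We Th F┃                                ┃ 
        1  ┃3                               ┃ 
  6  7  8  ┃                                ┃ 
 13 14* 15 ┃4           G   S           L   ┃ 
 20* 21 22 ┃                │               ┃ 
 27 28 29  ┗━━━━━━━━━━━━━━━━━━━━━━━━━━━━━━━━┛ 
                     ┃                        


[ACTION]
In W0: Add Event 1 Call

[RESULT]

                                              
                                              
                                              
                                              
                                              
                                              
           ┏━━━━━━━━━━━━━━━━━━━━━━━━━━━━━━━━┓ 
           ┃ CircuitBoard                   ┃ 
           ┠────────────────────────────────┨ 
           ┃   0 1 2 3 4 5 6 7 8            ┃ 
           ┃0  [.]                      ·   ┃ 
━━━━━━━━━━━┃                            │   ┃ 
alendarWidg┃1                           ·   ┃ 
───────────┃                                ┃ 
   February┃2                               ┃ 
 Tu We Th F┃                                ┃ 
        1* ┃3                               ┃ 
  6  7  8  ┃                                ┃ 
 13 14* 15 ┃4           G   S           L   ┃ 
 20* 21 22 ┃                │               ┃ 
 27 28 29  ┗━━━━━━━━━━━━━━━━━━━━━━━━━━━━━━━━┛ 
                     ┃                        


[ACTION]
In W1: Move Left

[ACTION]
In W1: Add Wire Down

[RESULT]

                                              
                                              
                                              
                                              
                                              
                                              
           ┏━━━━━━━━━━━━━━━━━━━━━━━━━━━━━━━━┓ 
           ┃ CircuitBoard                   ┃ 
           ┠────────────────────────────────┨ 
           ┃   0 1 2 3 4 5 6 7 8            ┃ 
           ┃0  [.]                      ·   ┃ 
━━━━━━━━━━━┃    │                       │   ┃ 
alendarWidg┃1   ·                       ·   ┃ 
───────────┃                                ┃ 
   February┃2                               ┃ 
 Tu We Th F┃                                ┃ 
        1* ┃3                               ┃ 
  6  7  8  ┃                                ┃ 
 13 14* 15 ┃4           G   S           L   ┃ 
 20* 21 22 ┃                │               ┃ 
 27 28 29  ┗━━━━━━━━━━━━━━━━━━━━━━━━━━━━━━━━┛ 
                     ┃                        


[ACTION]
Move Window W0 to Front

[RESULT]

                                              
                                              
                                              
                                              
                                              
                                              
           ┏━━━━━━━━━━━━━━━━━━━━━━━━━━━━━━━━┓ 
           ┃ CircuitBoard                   ┃ 
           ┠────────────────────────────────┨ 
           ┃   0 1 2 3 4 5 6 7 8            ┃ 
           ┃0  [.]                      ·   ┃ 
━━━━━━━━━━━━━━━━━━━━━┓                  │   ┃ 
alendarWidget        ┃                  ·   ┃ 
─────────────────────┨                      ┃ 
   February 2024     ┃                      ┃ 
 Tu We Th Fr Sa Su   ┃                      ┃ 
        1*  2  3  4  ┃                      ┃ 
  6  7  8  9 10 11   ┃                      ┃ 
 13 14* 15 16 17 18  ┃  G   S           L   ┃ 
 20* 21 22 23 24 25  ┃      │               ┃ 
 27 28 29            ┃━━━━━━━━━━━━━━━━━━━━━━┛ 
                     ┃                        


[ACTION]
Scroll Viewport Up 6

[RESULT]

                                              
                                              
                                              
                                              
                                              
                                              
                                              
           ┏━━━━━━━━━━━━━━━━━━━━━━━━━━━━━━━━┓ 
           ┃ CircuitBoard                   ┃ 
           ┠────────────────────────────────┨ 
           ┃   0 1 2 3 4 5 6 7 8            ┃ 
           ┃0  [.]                      ·   ┃ 
━━━━━━━━━━━━━━━━━━━━━┓                  │   ┃ 
alendarWidget        ┃                  ·   ┃ 
─────────────────────┨                      ┃ 
   February 2024     ┃                      ┃ 
 Tu We Th Fr Sa Su   ┃                      ┃ 
        1*  2  3  4  ┃                      ┃ 
  6  7  8  9 10 11   ┃                      ┃ 
 13 14* 15 16 17 18  ┃  G   S           L   ┃ 
 20* 21 22 23 24 25  ┃      │               ┃ 
 27 28 29            ┃━━━━━━━━━━━━━━━━━━━━━━┛ 


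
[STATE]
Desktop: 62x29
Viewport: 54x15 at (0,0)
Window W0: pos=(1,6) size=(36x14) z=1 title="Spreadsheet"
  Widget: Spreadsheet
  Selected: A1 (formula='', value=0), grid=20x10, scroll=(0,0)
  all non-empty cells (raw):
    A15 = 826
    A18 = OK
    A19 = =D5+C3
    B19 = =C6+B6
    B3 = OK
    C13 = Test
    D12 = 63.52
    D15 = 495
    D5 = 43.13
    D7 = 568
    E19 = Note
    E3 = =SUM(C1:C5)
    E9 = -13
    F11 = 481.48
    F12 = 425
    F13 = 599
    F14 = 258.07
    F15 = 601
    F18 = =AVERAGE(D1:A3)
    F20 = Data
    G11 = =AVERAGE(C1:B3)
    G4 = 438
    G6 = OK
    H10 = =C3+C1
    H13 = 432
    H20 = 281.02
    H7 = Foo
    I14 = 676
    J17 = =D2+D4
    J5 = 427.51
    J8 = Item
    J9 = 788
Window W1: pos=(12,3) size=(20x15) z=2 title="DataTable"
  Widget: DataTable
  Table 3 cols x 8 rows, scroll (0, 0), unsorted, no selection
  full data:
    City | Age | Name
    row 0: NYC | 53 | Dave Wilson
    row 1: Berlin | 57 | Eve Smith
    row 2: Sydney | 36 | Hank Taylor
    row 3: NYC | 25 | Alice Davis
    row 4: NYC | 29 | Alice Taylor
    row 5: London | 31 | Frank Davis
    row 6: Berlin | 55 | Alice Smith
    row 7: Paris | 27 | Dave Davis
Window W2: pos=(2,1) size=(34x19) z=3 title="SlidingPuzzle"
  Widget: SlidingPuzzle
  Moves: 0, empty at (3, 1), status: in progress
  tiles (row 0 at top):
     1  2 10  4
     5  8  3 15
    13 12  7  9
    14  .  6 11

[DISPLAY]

                                                      
  ┏━━━━━━━━━━━━━━━━━━━━━━━━━━━━━━━━┓                  
  ┃ SlidingPuzzle                  ┃                  
  ┠────────────────────────────────┨                  
  ┃┌────┬────┬────┬────┐           ┃                  
  ┃│  1 │  2 │ 10 │  4 │           ┃                  
 ┏┃├────┼────┼────┼────┤           ┃┓                 
 ┃┃│  5 │  8 │  3 │ 15 │           ┃┃                 
 ┠┃├────┼────┼────┼────┤           ┃┨                 
 ┃┃│ 13 │ 12 │  7 │  9 │           ┃┃                 
 ┃┃├────┼────┼────┼────┤           ┃┃                 
 ┃┃│ 14 │    │  6 │ 11 │           ┃┃                 
 ┃┃└────┴────┴────┴────┘           ┃┃                 
 ┃┃Moves: 0                        ┃┃                 
 ┃┃                                ┃┃                 


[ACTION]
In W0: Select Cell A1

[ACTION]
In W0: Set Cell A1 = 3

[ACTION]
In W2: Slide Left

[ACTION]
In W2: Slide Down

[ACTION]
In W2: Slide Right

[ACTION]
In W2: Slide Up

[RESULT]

                                                      
  ┏━━━━━━━━━━━━━━━━━━━━━━━━━━━━━━━━┓                  
  ┃ SlidingPuzzle                  ┃                  
  ┠────────────────────────────────┨                  
  ┃┌────┬────┬────┬────┐           ┃                  
  ┃│  1 │  2 │ 10 │  4 │           ┃                  
 ┏┃├────┼────┼────┼────┤           ┃┓                 
 ┃┃│  5 │  8 │  3 │ 15 │           ┃┃                 
 ┠┃├────┼────┼────┼────┤           ┃┨                 
 ┃┃│ 13 │  6 │ 12 │  9 │           ┃┃                 
 ┃┃├────┼────┼────┼────┤           ┃┃                 
 ┃┃│ 14 │    │  7 │ 11 │           ┃┃                 
 ┃┃└────┴────┴────┴────┘           ┃┃                 
 ┃┃Moves: 4                        ┃┃                 
 ┃┃                                ┃┃                 


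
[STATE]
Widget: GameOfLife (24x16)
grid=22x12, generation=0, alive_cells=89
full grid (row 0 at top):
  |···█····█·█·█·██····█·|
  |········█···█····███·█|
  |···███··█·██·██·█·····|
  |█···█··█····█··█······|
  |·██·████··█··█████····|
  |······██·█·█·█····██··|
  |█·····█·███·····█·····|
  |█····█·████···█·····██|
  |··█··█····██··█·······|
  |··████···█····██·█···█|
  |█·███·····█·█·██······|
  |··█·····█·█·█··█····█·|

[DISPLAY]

Gen: 0                  
···█····█·█·█·██····█·  
········█···█····███·█  
···███··█·██·██·█·····  
█···█··█····█··█······  
·██·████··█··█████····  
······██·█·█·█····██··  
█·····█·███·····█·····  
█····█·████···█·····██  
··█··█····██··█·······  
··████···█····██·█···█  
█·███·····█·█·██······  
··█·····█·█·█··█····█·  
                        
                        
                        


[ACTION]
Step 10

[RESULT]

Gen: 10                 
········██···███······  
·······██·█·█·███·····  
·······█··█···███·····  
·······██████████·····  
·······███··████······  
·····███··············  
······················  
·█·········█··········  
█·█·█······█··█·█·····  
·████······██····█····  
··██········███··█····  
············██········  
                        
                        
                        


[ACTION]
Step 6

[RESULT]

Gen: 16                 
······················  
········█·············  
·······█·█············  
······█··█············  
·····██·██············  
·····█··█·············  
······██··············  
······················  
···············██·····  
···███····█······█····  
···········██·█·█·····  
············█·█·······  
                        
                        
                        


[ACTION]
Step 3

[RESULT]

Gen: 19                 
······················  
·······███············  
······█████···········  
·····██··██···········  
····██················  
·····████·············  
······███·············  
·······█··············  
····█·················  
····█······█··········  
····█·····█···········  
···········█··········  
                        
                        
                        


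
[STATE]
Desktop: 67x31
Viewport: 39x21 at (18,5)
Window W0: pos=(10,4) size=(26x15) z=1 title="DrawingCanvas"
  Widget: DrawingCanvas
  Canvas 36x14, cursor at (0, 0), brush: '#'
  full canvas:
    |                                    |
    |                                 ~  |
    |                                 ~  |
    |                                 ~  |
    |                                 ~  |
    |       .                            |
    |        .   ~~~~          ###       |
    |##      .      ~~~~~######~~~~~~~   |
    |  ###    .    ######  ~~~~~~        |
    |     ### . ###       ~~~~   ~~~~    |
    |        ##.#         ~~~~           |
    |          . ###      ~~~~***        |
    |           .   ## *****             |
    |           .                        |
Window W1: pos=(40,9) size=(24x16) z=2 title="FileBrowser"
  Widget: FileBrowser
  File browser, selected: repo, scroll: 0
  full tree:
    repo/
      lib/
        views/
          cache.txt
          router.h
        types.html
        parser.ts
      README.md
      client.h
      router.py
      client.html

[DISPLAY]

gCanvas          ┃                     
─────────────────┨                     
                 ┃                     
                 ┃                     
                 ┃    ┏━━━━━━━━━━━━━━━━
                 ┃    ┃ FileBrowser    
                 ┃    ┠────────────────
.                ┃    ┃> [-] repo/     
 .   ~~~~        ┃    ┃    [+] lib/    
 .      ~~~~~####┃    ┃    README.md   
  .    ######  ~~┃    ┃    client.h    
# . ###       ~~~┃    ┃    router.py   
 ##.#         ~~~┃    ┃    client.html 
━━━━━━━━━━━━━━━━━┛    ┃                
                      ┃                
                      ┃                
                      ┃                
                      ┃                
                      ┃                
                      ┗━━━━━━━━━━━━━━━━
                                       


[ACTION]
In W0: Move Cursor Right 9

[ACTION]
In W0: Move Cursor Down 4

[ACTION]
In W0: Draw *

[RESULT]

gCanvas          ┃                     
─────────────────┨                     
                 ┃                     
                 ┃                     
                 ┃    ┏━━━━━━━━━━━━━━━━
                 ┃    ┃ FileBrowser    
  *              ┃    ┠────────────────
.                ┃    ┃> [-] repo/     
 .   ~~~~        ┃    ┃    [+] lib/    
 .      ~~~~~####┃    ┃    README.md   
  .    ######  ~~┃    ┃    client.h    
# . ###       ~~~┃    ┃    router.py   
 ##.#         ~~~┃    ┃    client.html 
━━━━━━━━━━━━━━━━━┛    ┃                
                      ┃                
                      ┃                
                      ┃                
                      ┃                
                      ┃                
                      ┗━━━━━━━━━━━━━━━━
                                       


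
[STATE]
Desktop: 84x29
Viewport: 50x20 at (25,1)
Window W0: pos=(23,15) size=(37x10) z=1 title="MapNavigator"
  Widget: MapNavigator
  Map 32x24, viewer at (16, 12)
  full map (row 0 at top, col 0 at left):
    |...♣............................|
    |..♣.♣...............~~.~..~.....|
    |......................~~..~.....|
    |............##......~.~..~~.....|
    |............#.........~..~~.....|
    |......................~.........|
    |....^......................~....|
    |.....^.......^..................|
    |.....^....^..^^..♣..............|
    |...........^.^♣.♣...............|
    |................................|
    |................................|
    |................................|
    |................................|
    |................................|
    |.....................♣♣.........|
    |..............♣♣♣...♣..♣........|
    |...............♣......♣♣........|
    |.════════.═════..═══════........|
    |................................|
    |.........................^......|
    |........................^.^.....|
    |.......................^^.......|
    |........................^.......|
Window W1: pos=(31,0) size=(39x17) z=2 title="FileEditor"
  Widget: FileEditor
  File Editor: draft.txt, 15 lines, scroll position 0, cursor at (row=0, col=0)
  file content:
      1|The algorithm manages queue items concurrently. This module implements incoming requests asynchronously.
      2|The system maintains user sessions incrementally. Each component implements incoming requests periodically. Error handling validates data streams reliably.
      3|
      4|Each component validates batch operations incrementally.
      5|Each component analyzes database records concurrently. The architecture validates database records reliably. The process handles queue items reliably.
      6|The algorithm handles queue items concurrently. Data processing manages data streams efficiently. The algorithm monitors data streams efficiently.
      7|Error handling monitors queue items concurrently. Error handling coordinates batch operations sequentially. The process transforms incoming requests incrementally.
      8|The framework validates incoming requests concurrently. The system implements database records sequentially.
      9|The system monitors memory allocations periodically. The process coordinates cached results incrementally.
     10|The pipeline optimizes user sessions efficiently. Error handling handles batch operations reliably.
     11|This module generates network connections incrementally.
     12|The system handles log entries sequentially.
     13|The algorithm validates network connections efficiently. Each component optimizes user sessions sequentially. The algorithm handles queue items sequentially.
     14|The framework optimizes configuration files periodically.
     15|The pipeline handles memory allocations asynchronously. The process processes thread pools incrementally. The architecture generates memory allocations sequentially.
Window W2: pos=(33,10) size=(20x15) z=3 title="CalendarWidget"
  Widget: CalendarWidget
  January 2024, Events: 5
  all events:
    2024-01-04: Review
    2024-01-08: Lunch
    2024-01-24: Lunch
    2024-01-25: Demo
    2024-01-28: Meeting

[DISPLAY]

      ┃ FileEditor                          ┃     
      ┠─────────────────────────────────────┨     
      ┃█he algorithm manages queue items co▲┃     
      ┃The system maintains user sessions i█┃     
      ┃                                    ░┃     
      ┃Each component validates batch opera░┃     
      ┃Each component analyzes database rec░┃     
      ┃The algorithm handles queue items co░┃     
      ┃Error handling monitors queue items ░┃     
      ┃T┏━━━━━━━━━━━━━━━━━━┓es incoming req░┃     
      ┃T┃ CalendarWidget   ┃emory allocatio░┃     
      ┃T┠──────────────────┨s user sessions░┃     
      ┃T┃   January 2024   ┃ network connec░┃     
      ┃T┃Mo Tu We Th Fr Sa ┃g entries seque░┃     
━━━━━━┃T┃ 1  2  3  4*  5  6┃es network conn▼┃     
MapNav┗━┃ 8*  9 10 11 12 13┃━━━━━━━━━━━━━━━━┛     
────────┃15 16 17 18 19 20 ┃──────┨               
........┃22 23 24* 25* 26 2┃....  ┃               
........┃29 30 31          ┃....  ┃               
........┃                  ┃....  ┃               


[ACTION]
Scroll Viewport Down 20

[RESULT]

      ┃Error handling monitors queue items ░┃     
      ┃T┏━━━━━━━━━━━━━━━━━━┓es incoming req░┃     
      ┃T┃ CalendarWidget   ┃emory allocatio░┃     
      ┃T┠──────────────────┨s user sessions░┃     
      ┃T┃   January 2024   ┃ network connec░┃     
      ┃T┃Mo Tu We Th Fr Sa ┃g entries seque░┃     
━━━━━━┃T┃ 1  2  3  4*  5  6┃es network conn▼┃     
MapNav┗━┃ 8*  9 10 11 12 13┃━━━━━━━━━━━━━━━━┛     
────────┃15 16 17 18 19 20 ┃──────┨               
........┃22 23 24* 25* 26 2┃....  ┃               
........┃29 30 31          ┃....  ┃               
........┃                  ┃....  ┃               
........┃                  ┃....  ┃               
........┃                  ┃....  ┃               
........┃                  ┃....  ┃               
━━━━━━━━┗━━━━━━━━━━━━━━━━━━┛━━━━━━┛               
                                                  
                                                  
                                                  
                                                  


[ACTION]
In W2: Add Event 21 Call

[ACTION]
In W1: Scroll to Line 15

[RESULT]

      ┃The system monitors memory allocatio░┃     
      ┃T┏━━━━━━━━━━━━━━━━━━┓s user sessions░┃     
      ┃T┃ CalendarWidget   ┃ network connec░┃     
      ┃T┠──────────────────┨g entries seque░┃     
      ┃T┃   January 2024   ┃es network conn░┃     
      ┃T┃Mo Tu We Th Fr Sa ┃es configuratio█┃     
━━━━━━┃T┃ 1  2  3  4*  5  6┃memory allocati▼┃     
MapNav┗━┃ 8*  9 10 11 12 13┃━━━━━━━━━━━━━━━━┛     
────────┃15 16 17 18 19 20 ┃──────┨               
........┃22 23 24* 25* 26 2┃....  ┃               
........┃29 30 31          ┃....  ┃               
........┃                  ┃....  ┃               
........┃                  ┃....  ┃               
........┃                  ┃....  ┃               
........┃                  ┃....  ┃               
━━━━━━━━┗━━━━━━━━━━━━━━━━━━┛━━━━━━┛               
                                                  
                                                  
                                                  
                                                  
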